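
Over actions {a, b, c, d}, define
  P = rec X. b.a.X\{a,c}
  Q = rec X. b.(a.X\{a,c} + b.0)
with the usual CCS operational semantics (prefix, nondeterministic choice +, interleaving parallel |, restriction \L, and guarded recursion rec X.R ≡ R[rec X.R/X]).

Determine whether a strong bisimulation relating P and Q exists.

Reachable graph of P (4 states):
  s0 = rec X. b.a.X\{a,c} ⊢ -b-> s1
  s1 = a.(rec X. b.a.X\{a,c})\{a,c} ⊢ -a-> s2
  s2 = (rec X. b.a.X\{a,c})\{a,c} ⊢ -b-> s3
  s3 = (a.(rec X. b.a.X\{a,c})\{a,c})\{a,c} ⊢ ·
Reachable graph of Q (6 states):
  t0 = rec X. b.(a.X\{a,c} + b.0) ⊢ -b-> t1
  t1 = a.(rec X. b.(a.X\{a,c} + b.0))\{a,c} + b.0 ⊢ -a-> t2, -b-> t3
  t2 = (rec X. b.(a.X\{a,c} + b.0))\{a,c} ⊢ -b-> t4
  t3 = 0 ⊢ ·
  t4 = (a.(rec X. b.(a.X\{a,c} + b.0))\{a,c} + b.0)\{a,c} ⊢ -b-> t5
  t5 = 0\{a,c} ⊢ ·
Coarsest stable partition (strong bisimilarity classes):
  B0 = {s0}
  B1 = {s1}
  B2 = {s2, t4}
  B3 = {s3, t3, t5}
  B4 = {t0}
  B5 = {t1}
  B6 = {t2}
s0 ∈ B0, t0 ∈ B4 → different blocks

not bisimilar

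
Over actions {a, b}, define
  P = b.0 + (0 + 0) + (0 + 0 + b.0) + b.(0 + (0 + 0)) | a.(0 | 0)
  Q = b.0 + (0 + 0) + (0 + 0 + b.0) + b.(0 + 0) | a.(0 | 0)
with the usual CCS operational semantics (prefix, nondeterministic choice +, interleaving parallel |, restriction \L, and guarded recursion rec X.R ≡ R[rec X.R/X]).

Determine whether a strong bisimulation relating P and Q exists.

P's transition system — 5 states:
  u0 = b.0 + (0 + 0) + (0 + 0 + b.0) + b.(0 + (0 + 0)) | a.(0 | 0) | --a--▸ u1, --b--▸ u2, --b--▸ u3
  u1 = b.(0 + (0 + 0)) | (0 | 0) | --b--▸ u4
  u2 = (0 + (0 + 0)) | a.(0 | 0) | --a--▸ u4
  u3 = 0 | deadlocked
  u4 = (0 + (0 + 0)) | (0 | 0) | deadlocked
Q's transition system — 5 states:
  v0 = b.0 + (0 + 0) + (0 + 0 + b.0) + b.(0 + 0) | a.(0 | 0) | --a--▸ v1, --b--▸ v2, --b--▸ v3
  v1 = b.(0 + 0) | (0 | 0) | --b--▸ v4
  v2 = (0 + 0) | a.(0 | 0) | --a--▸ v4
  v3 = 0 | deadlocked
  v4 = (0 + 0) | (0 | 0) | deadlocked
Coarsest stable partition (strong bisimilarity classes):
  B0 = {u0, v0}
  B1 = {u2, v2}
  B2 = {u3, u4, v3, v4}
  B3 = {u1, v1}
u0 ∈ B0, v0 ∈ B0 → same block

P ~ Q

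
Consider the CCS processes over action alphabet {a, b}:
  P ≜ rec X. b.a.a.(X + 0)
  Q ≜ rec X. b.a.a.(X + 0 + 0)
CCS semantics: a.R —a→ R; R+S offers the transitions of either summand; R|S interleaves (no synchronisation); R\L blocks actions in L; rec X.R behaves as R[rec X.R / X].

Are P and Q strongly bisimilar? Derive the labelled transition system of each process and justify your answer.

LTS(P): 4 reachable states
  m0 = rec X. b.a.a.(X + 0) ⊢ =b=> m1
  m1 = a.a.((rec X. b.a.a.(X + 0)) + 0) ⊢ =a=> m2
  m2 = a.((rec X. b.a.a.(X + 0)) + 0) ⊢ =a=> m3
  m3 = (rec X. b.a.a.(X + 0)) + 0 ⊢ =b=> m1
LTS(Q): 4 reachable states
  n0 = rec X. b.a.a.(X + 0 + 0) ⊢ =b=> n1
  n1 = a.a.((rec X. b.a.a.(X + 0 + 0)) + 0 + 0) ⊢ =a=> n2
  n2 = a.((rec X. b.a.a.(X + 0 + 0)) + 0 + 0) ⊢ =a=> n3
  n3 = (rec X. b.a.a.(X + 0 + 0)) + 0 + 0 ⊢ =b=> n1
Coarsest stable partition (strong bisimilarity classes):
  B0 = {m0, m3, n0, n3}
  B1 = {m1, n1}
  B2 = {m2, n2}
m0 ∈ B0, n0 ∈ B0 → same block

YES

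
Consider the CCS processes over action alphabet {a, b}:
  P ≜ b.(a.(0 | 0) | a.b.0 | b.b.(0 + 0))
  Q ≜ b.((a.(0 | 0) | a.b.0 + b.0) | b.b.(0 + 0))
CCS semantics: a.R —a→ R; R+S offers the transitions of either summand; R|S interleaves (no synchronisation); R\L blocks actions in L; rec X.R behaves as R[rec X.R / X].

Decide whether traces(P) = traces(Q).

trace-distinct — witness ⟨bbbb⟩

LTS(P): 19 reachable states
  p0 = b.(a.(0 | 0) | a.b.0 | b.b.(0 + 0)) | -b-> p1
  p1 = a.(0 | 0) | a.b.0 | b.b.(0 + 0) | -a-> p2, -a-> p3, -b-> p4
  p2 = 0 | 0 | a.b.0 | b.b.(0 + 0) | -a-> p5, -b-> p6
  p3 = a.(0 | 0) | b.0 | b.b.(0 + 0) | -a-> p5, -b-> p7, -b-> p8
  p4 = a.(0 | 0) | a.b.0 | b.(0 + 0) | -a-> p6, -a-> p8, -b-> p9
  p5 = 0 | 0 | b.0 | b.b.(0 + 0) | -b-> p10, -b-> p11
  p6 = 0 | 0 | a.b.0 | b.(0 + 0) | -a-> p11, -b-> p12
  p7 = a.(0 | 0) | 0 | b.b.(0 + 0) | -a-> p10, -b-> p13
  p8 = a.(0 | 0) | b.0 | b.(0 + 0) | -a-> p11, -b-> p13, -b-> p14
  p9 = a.(0 | 0) | a.b.0 | (0 + 0) | -a-> p12, -a-> p14
  p10 = 0 | 0 | 0 | b.b.(0 + 0) | -b-> p15
  p11 = 0 | 0 | b.0 | b.(0 + 0) | -b-> p15, -b-> p16
  p12 = 0 | 0 | a.b.0 | (0 + 0) | -a-> p16
  p13 = a.(0 | 0) | 0 | b.(0 + 0) | -a-> p15, -b-> p17
  p14 = a.(0 | 0) | b.0 | (0 + 0) | -a-> p16, -b-> p17
  p15 = 0 | 0 | 0 | b.(0 + 0) | -b-> p18
  p16 = 0 | 0 | b.0 | (0 + 0) | -b-> p18
  p17 = a.(0 | 0) | 0 | (0 + 0) | -a-> p18
  p18 = 0 | 0 | 0 | (0 + 0) | ∅
LTS(Q): 22 reachable states
  q0 = b.((a.(0 | 0) | a.b.0 + b.0) | b.b.(0 + 0)) | -b-> q1
  q1 = (a.(0 | 0) | a.b.0 + b.0) | b.b.(0 + 0) | -a-> q2, -a-> q3, -b-> q4, -b-> q5
  q2 = 0 | 0 | a.b.0 | b.b.(0 + 0) | -a-> q6, -b-> q7
  q3 = a.(0 | 0) | b.0 | b.b.(0 + 0) | -a-> q6, -b-> q8, -b-> q9
  q4 = (a.(0 | 0) | a.b.0 + b.0) | b.(0 + 0) | -a-> q7, -a-> q9, -b-> q10, -b-> q11
  q5 = 0 | b.b.(0 + 0) | -b-> q11
  q6 = 0 | 0 | b.0 | b.b.(0 + 0) | -b-> q12, -b-> q13
  q7 = 0 | 0 | a.b.0 | b.(0 + 0) | -a-> q13, -b-> q14
  q8 = a.(0 | 0) | 0 | b.b.(0 + 0) | -a-> q12, -b-> q15
  q9 = a.(0 | 0) | b.0 | b.(0 + 0) | -a-> q13, -b-> q15, -b-> q16
  q10 = (a.(0 | 0) | a.b.0 + b.0) | (0 + 0) | -a-> q14, -a-> q16, -b-> q17
  q11 = 0 | b.(0 + 0) | -b-> q17
  q12 = 0 | 0 | 0 | b.b.(0 + 0) | -b-> q18
  q13 = 0 | 0 | b.0 | b.(0 + 0) | -b-> q18, -b-> q19
  q14 = 0 | 0 | a.b.0 | (0 + 0) | -a-> q19
  q15 = a.(0 | 0) | 0 | b.(0 + 0) | -a-> q18, -b-> q20
  q16 = a.(0 | 0) | b.0 | (0 + 0) | -a-> q19, -b-> q20
  q17 = 0 | (0 + 0) | ∅
  q18 = 0 | 0 | 0 | b.(0 + 0) | -b-> q21
  q19 = 0 | 0 | b.0 | (0 + 0) | -b-> q21
  q20 = a.(0 | 0) | 0 | (0 + 0) | -a-> q21
  q21 = 0 | 0 | 0 | (0 + 0) | ∅
Executing bbbb from Q (initial set {q0}):
  step 1 (b): {q1}
  step 2 (b): {q4, q5}
  step 3 (b): {q10, q11}
  step 4 (b): {q17}
  ✓ Q
Executing bbbb from P (initial set {p0}):
  step 1 (b): {p1}
  step 2 (b): {p4}
  step 3 (b): {p9}
  step 4 (b): no successor for P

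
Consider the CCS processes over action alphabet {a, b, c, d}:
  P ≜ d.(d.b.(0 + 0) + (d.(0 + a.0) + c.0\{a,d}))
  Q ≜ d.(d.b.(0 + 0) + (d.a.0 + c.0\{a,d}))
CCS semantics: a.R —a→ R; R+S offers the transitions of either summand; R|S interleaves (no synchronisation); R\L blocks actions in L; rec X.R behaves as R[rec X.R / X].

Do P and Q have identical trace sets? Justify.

LTS(P): 7 reachable states
  m0 = d.(d.b.(0 + 0) + (d.(0 + a.0) + c.0\{a,d})) has moves --d--▸ m1
  m1 = d.b.(0 + 0) + (d.(0 + a.0) + c.0\{a,d}) has moves --c--▸ m2, --d--▸ m3, --d--▸ m4
  m2 = 0\{a,d} has moves deadlocked
  m3 = 0 + a.0 has moves --a--▸ m5
  m4 = b.(0 + 0) has moves --b--▸ m6
  m5 = 0 has moves deadlocked
  m6 = 0 + 0 has moves deadlocked
LTS(Q): 7 reachable states
  n0 = d.(d.b.(0 + 0) + (d.a.0 + c.0\{a,d})) has moves --d--▸ n1
  n1 = d.b.(0 + 0) + (d.a.0 + c.0\{a,d}) has moves --c--▸ n2, --d--▸ n3, --d--▸ n4
  n2 = 0\{a,d} has moves deadlocked
  n3 = a.0 has moves --a--▸ n5
  n4 = b.(0 + 0) has moves --b--▸ n6
  n5 = 0 has moves deadlocked
  n6 = 0 + 0 has moves deadlocked
Bisimilarity quotient blocks:
  B0 = {m0, n0}
  B1 = {m1, n1}
  B2 = {m3, n3}
  B3 = {m2, m5, m6, n2, n5, n6}
  B4 = {m4, n4}
m0 ∈ B0, n0 ∈ B0 → same block
Bisimilar ⇒ trace-equivalent.

YES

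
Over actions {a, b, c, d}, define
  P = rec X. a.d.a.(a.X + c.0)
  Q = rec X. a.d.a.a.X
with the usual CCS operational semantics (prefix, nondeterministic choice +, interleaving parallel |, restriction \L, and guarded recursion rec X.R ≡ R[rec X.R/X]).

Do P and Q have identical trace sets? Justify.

LTS(P): 5 reachable states
  m0 = rec X. a.d.a.(a.X + c.0) :: —a→ m1
  m1 = d.a.(a.(rec X. a.d.a.(a.X + c.0)) + c.0) :: —d→ m2
  m2 = a.(a.(rec X. a.d.a.(a.X + c.0)) + c.0) :: —a→ m3
  m3 = a.(rec X. a.d.a.(a.X + c.0)) + c.0 :: —a→ m0, —c→ m4
  m4 = 0 :: ∅
LTS(Q): 4 reachable states
  n0 = rec X. a.d.a.a.X :: —a→ n1
  n1 = d.a.a.(rec X. a.d.a.a.X) :: —d→ n2
  n2 = a.a.(rec X. a.d.a.a.X) :: —a→ n3
  n3 = a.(rec X. a.d.a.a.X) :: —a→ n0
Executing adac from P (initial set {m0}):
  step 1 (a): {m1}
  step 2 (d): {m2}
  step 3 (a): {m3}
  step 4 (c): {m4}
  ✓ P
Executing adac from Q (initial set {n0}):
  step 1 (a): {n1}
  step 2 (d): {n2}
  step 3 (a): {n3}
  step 4 (c): ∅ (Q stuck)

trace-distinct — witness ⟨adac⟩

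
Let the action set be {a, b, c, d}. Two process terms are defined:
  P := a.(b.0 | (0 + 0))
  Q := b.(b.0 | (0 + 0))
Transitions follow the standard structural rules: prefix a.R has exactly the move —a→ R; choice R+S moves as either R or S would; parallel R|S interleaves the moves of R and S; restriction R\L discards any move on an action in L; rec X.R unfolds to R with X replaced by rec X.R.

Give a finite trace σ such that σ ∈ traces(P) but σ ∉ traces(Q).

a

Reachable graph of P (3 states):
  u0 = a.(b.0 | (0 + 0)) :: --a--▸ u1
  u1 = b.0 | (0 + 0) :: --b--▸ u2
  u2 = 0 | (0 + 0) :: ∅
Reachable graph of Q (3 states):
  v0 = b.(b.0 | (0 + 0)) :: --b--▸ v1
  v1 = b.0 | (0 + 0) :: --b--▸ v2
  v2 = 0 | (0 + 0) :: ∅
Executing a from P (initial set {u0}):
  after a @ step 1: {u1}
  P completes σ.
Executing a from Q (initial set {v0}):
  after a @ step 1: ∅ (Q stuck)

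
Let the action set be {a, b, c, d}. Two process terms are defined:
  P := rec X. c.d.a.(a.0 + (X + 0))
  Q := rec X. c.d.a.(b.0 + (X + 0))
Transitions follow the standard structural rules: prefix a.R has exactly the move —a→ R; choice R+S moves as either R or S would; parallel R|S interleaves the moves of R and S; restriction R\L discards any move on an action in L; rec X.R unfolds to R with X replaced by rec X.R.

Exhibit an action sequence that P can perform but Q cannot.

Reachable graph of P (5 states):
  s0 = rec X. c.d.a.(a.0 + (X + 0)) | --c--▸ s1
  s1 = d.a.(a.0 + ((rec X. c.d.a.(a.0 + (X + 0))) + 0)) | --d--▸ s2
  s2 = a.(a.0 + ((rec X. c.d.a.(a.0 + (X + 0))) + 0)) | --a--▸ s3
  s3 = a.0 + ((rec X. c.d.a.(a.0 + (X + 0))) + 0) | --a--▸ s4, --c--▸ s1
  s4 = 0 | (no moves)
Reachable graph of Q (5 states):
  t0 = rec X. c.d.a.(b.0 + (X + 0)) | --c--▸ t1
  t1 = d.a.(b.0 + ((rec X. c.d.a.(b.0 + (X + 0))) + 0)) | --d--▸ t2
  t2 = a.(b.0 + ((rec X. c.d.a.(b.0 + (X + 0))) + 0)) | --a--▸ t3
  t3 = b.0 + ((rec X. c.d.a.(b.0 + (X + 0))) + 0) | --b--▸ t4, --c--▸ t1
  t4 = 0 | (no moves)
Trace ⟨cdaa⟩ through P, begin at {s0}:
  [1] c ⇒ {s1}
  [2] d ⇒ {s2}
  [3] a ⇒ {s3}
  [4] a ⇒ {s4}
  ✓ P
Trace ⟨cdaa⟩ through Q, begin at {t0}:
  [1] c ⇒ {t1}
  [2] d ⇒ {t2}
  [3] a ⇒ {t3}
  [4] a ⇒ ∅ (Q stuck)

cdaa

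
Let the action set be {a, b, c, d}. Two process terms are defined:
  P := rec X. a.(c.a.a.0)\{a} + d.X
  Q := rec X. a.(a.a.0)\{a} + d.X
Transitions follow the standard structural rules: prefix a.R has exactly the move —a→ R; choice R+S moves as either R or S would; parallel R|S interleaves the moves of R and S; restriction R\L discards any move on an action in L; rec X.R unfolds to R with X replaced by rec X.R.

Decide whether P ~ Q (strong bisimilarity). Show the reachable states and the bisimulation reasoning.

LTS(P): 3 reachable states
  p0 = rec X. a.(c.a.a.0)\{a} + d.X :: ··a··> p1, ··d··> p0
  p1 = (c.a.a.0)\{a} :: ··c··> p2
  p2 = (a.a.0)\{a} :: deadlocked
LTS(Q): 2 reachable states
  q0 = rec X. a.(a.a.0)\{a} + d.X :: ··a··> q1, ··d··> q0
  q1 = (a.a.0)\{a} :: deadlocked
Bisimilarity quotient blocks:
  B0 = {p0}
  B1 = {p1}
  B2 = {p2, q1}
  B3 = {q0}
p0 ∈ B0, q0 ∈ B3 → different blocks

NO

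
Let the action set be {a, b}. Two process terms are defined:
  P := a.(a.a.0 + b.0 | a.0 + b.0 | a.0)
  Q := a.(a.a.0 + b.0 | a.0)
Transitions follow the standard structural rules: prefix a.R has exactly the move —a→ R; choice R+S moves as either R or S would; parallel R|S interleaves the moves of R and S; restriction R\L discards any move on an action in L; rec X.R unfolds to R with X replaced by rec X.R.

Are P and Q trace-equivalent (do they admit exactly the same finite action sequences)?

trace-equivalent

LTS(P): 7 reachable states
  s0 = a.(a.a.0 + b.0 | a.0 + b.0 | a.0) → ··a··> s1
  s1 = a.a.0 + b.0 | a.0 + b.0 | a.0 → ··a··> s2, ··a··> s3, ··b··> s4
  s2 = a.0 → ··a··> s5
  s3 = b.0 | 0 → ··b··> s6
  s4 = 0 | a.0 → ··a··> s6
  s5 = 0 → (no moves)
  s6 = 0 | 0 → (no moves)
LTS(Q): 7 reachable states
  t0 = a.(a.a.0 + b.0 | a.0) → ··a··> t1
  t1 = a.a.0 + b.0 | a.0 → ··a··> t2, ··a··> t3, ··b··> t4
  t2 = a.0 → ··a··> t5
  t3 = b.0 | 0 → ··b··> t6
  t4 = 0 | a.0 → ··a··> t6
  t5 = 0 → (no moves)
  t6 = 0 | 0 → (no moves)
Partition-refinement fixed point:
  B0 = {s0, t0}
  B1 = {s1, t1}
  B2 = {s2, s4, t2, t4}
  B3 = {s5, s6, t5, t6}
  B4 = {s3, t3}
s0 ∈ B0, t0 ∈ B0 → same block
Bisimilar ⇒ trace-equivalent.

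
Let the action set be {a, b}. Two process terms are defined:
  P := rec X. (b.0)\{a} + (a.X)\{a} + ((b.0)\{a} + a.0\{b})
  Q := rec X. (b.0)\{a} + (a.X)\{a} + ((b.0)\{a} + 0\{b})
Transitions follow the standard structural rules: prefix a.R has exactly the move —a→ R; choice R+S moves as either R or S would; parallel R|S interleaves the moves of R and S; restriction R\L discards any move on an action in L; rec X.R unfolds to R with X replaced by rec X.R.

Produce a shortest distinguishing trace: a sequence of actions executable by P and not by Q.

a

Reachable graph of P (3 states):
  s0 = rec X. (b.0)\{a} + (a.X)\{a} + ((b.0)\{a} + a.0\{b}) has moves =a=> s1, =b=> s2
  s1 = 0\{b} has moves (no moves)
  s2 = 0\{a} has moves (no moves)
Reachable graph of Q (2 states):
  t0 = rec X. (b.0)\{a} + (a.X)\{a} + ((b.0)\{a} + 0\{b}) has moves =b=> t1
  t1 = 0\{a} has moves (no moves)
Run σ = ⟨a⟩ on P: start {s0}
  step 1 (a): {s1}
  ✓ P
Run σ = ⟨a⟩ on Q: start {t0}
  step 1 (a): ∅ (Q stuck)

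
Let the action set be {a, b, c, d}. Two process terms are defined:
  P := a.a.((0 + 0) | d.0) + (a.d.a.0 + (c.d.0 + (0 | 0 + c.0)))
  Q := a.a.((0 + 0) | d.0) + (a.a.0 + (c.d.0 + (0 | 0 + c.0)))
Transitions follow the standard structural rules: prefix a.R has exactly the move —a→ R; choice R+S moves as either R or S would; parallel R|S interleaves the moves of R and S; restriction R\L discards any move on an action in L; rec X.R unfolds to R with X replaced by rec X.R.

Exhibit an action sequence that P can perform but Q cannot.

ad

Reachable graph of P (8 states):
  u0 = a.a.((0 + 0) | d.0) + (a.d.a.0 + (c.d.0 + (0 | 0 + c.0))) :: -a-> u1, -a-> u2, -c-> u3, -c-> u4
  u1 = a.((0 + 0) | d.0) :: -a-> u5
  u2 = d.a.0 :: -d-> u6
  u3 = 0 :: ·
  u4 = d.0 :: -d-> u3
  u5 = (0 + 0) | d.0 :: -d-> u7
  u6 = a.0 :: -a-> u3
  u7 = (0 + 0) | 0 :: ·
Reachable graph of Q (7 states):
  v0 = a.a.((0 + 0) | d.0) + (a.a.0 + (c.d.0 + (0 | 0 + c.0))) :: -a-> v1, -a-> v2, -c-> v3, -c-> v4
  v1 = a.((0 + 0) | d.0) :: -a-> v5
  v2 = a.0 :: -a-> v3
  v3 = 0 :: ·
  v4 = d.0 :: -d-> v3
  v5 = (0 + 0) | d.0 :: -d-> v6
  v6 = (0 + 0) | 0 :: ·
Run σ = ⟨ad⟩ on P: start {u0}
  step 1 (a): {u1, u2}
  step 2 (d): {u6}
  ✓ P
Run σ = ⟨ad⟩ on Q: start {v0}
  step 1 (a): {v1, v2}
  step 2 (d): ∅ (Q stuck)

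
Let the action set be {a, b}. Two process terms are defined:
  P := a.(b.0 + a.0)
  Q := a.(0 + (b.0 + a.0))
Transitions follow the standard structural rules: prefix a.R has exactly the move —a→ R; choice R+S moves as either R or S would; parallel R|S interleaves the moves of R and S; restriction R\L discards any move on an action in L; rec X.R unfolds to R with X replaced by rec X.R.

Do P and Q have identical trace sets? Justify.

Reachable graph of P (3 states):
  p0 = a.(b.0 + a.0) has moves -a-> p1
  p1 = b.0 + a.0 has moves -a-> p2, -b-> p2
  p2 = 0 has moves (no moves)
Reachable graph of Q (3 states):
  q0 = a.(0 + (b.0 + a.0)) has moves -a-> q1
  q1 = 0 + (b.0 + a.0) has moves -a-> q2, -b-> q2
  q2 = 0 has moves (no moves)
Partition-refinement fixed point:
  B0 = {p0, q0}
  B1 = {p1, q1}
  B2 = {p2, q2}
p0 ∈ B0, q0 ∈ B0 → same block
Bisimilar ⇒ trace-equivalent.

trace-equivalent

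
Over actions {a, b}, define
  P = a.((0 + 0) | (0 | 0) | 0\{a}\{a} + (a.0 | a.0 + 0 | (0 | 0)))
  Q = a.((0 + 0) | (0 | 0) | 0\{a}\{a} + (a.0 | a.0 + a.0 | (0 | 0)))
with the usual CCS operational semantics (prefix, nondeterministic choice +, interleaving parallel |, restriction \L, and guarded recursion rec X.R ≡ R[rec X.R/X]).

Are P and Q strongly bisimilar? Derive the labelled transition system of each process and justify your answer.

P ≁ Q

Reachable graph of P (5 states):
  s0 = a.((0 + 0) | (0 | 0) | 0\{a}\{a} + (a.0 | a.0 + 0 | (0 | 0))) has moves --a--▸ s1
  s1 = (0 + 0) | (0 | 0) | 0\{a}\{a} + (a.0 | a.0 + 0 | (0 | 0)) has moves --a--▸ s2, --a--▸ s3
  s2 = 0 | a.0 has moves --a--▸ s4
  s3 = a.0 | 0 has moves --a--▸ s4
  s4 = 0 | 0 has moves ∅
Reachable graph of Q (6 states):
  t0 = a.((0 + 0) | (0 | 0) | 0\{a}\{a} + (a.0 | a.0 + a.0 | (0 | 0))) has moves --a--▸ t1
  t1 = (0 + 0) | (0 | 0) | 0\{a}\{a} + (a.0 | a.0 + a.0 | (0 | 0)) has moves --a--▸ t2, --a--▸ t3, --a--▸ t4
  t2 = 0 | (0 | 0) has moves ∅
  t3 = 0 | a.0 has moves --a--▸ t5
  t4 = a.0 | 0 has moves --a--▸ t5
  t5 = 0 | 0 has moves ∅
Bisimilarity quotient blocks:
  B0 = {s0}
  B1 = {s1}
  B2 = {s2, s3, t3, t4}
  B3 = {s4, t2, t5}
  B4 = {t0}
  B5 = {t1}
s0 ∈ B0, t0 ∈ B4 → different blocks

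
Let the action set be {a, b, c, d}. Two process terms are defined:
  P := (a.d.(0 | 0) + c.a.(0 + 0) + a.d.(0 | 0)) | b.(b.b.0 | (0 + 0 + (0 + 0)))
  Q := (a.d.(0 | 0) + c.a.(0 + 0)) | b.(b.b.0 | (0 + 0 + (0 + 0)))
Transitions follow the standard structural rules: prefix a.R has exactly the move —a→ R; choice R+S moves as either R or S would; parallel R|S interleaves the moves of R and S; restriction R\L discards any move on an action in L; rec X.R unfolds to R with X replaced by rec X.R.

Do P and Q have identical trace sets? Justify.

YES

Reachable graph of P (20 states):
  u0 = (a.d.(0 | 0) + c.a.(0 + 0) + a.d.(0 | 0)) | b.(b.b.0 | (0 + 0 + (0 + 0))) ⊢ --a--▸ u1, --b--▸ u2, --c--▸ u3
  u1 = d.(0 | 0) | b.(b.b.0 | (0 + 0 + (0 + 0))) ⊢ --b--▸ u4, --d--▸ u5
  u2 = (a.d.(0 | 0) + c.a.(0 + 0) + a.d.(0 | 0)) | (b.b.0 | (0 + 0 + (0 + 0))) ⊢ --a--▸ u4, --b--▸ u6, --c--▸ u7
  u3 = a.(0 + 0) | b.(b.b.0 | (0 + 0 + (0 + 0))) ⊢ --a--▸ u8, --b--▸ u7
  u4 = d.(0 | 0) | (b.b.0 | (0 + 0 + (0 + 0))) ⊢ --b--▸ u9, --d--▸ u10
  u5 = 0 | 0 | b.(b.b.0 | (0 + 0 + (0 + 0))) ⊢ --b--▸ u10
  u6 = (a.d.(0 | 0) + c.a.(0 + 0) + a.d.(0 | 0)) | (b.0 | (0 + 0 + (0 + 0))) ⊢ --a--▸ u9, --b--▸ u11, --c--▸ u12
  u7 = a.(0 + 0) | (b.b.0 | (0 + 0 + (0 + 0))) ⊢ --a--▸ u13, --b--▸ u12
  u8 = (0 + 0) | b.(b.b.0 | (0 + 0 + (0 + 0))) ⊢ --b--▸ u13
  u9 = d.(0 | 0) | (b.0 | (0 + 0 + (0 + 0))) ⊢ --b--▸ u14, --d--▸ u15
  u10 = 0 | 0 | (b.b.0 | (0 + 0 + (0 + 0))) ⊢ --b--▸ u15
  u11 = (a.d.(0 | 0) + c.a.(0 + 0) + a.d.(0 | 0)) | (0 | (0 + 0 + (0 + 0))) ⊢ --a--▸ u14, --c--▸ u16
  u12 = a.(0 + 0) | (b.0 | (0 + 0 + (0 + 0))) ⊢ --a--▸ u17, --b--▸ u16
  u13 = (0 + 0) | (b.b.0 | (0 + 0 + (0 + 0))) ⊢ --b--▸ u17
  u14 = d.(0 | 0) | (0 | (0 + 0 + (0 + 0))) ⊢ --d--▸ u18
  u15 = 0 | 0 | (b.0 | (0 + 0 + (0 + 0))) ⊢ --b--▸ u18
  u16 = a.(0 + 0) | (0 | (0 + 0 + (0 + 0))) ⊢ --a--▸ u19
  u17 = (0 + 0) | (b.0 | (0 + 0 + (0 + 0))) ⊢ --b--▸ u19
  u18 = 0 | 0 | (0 | (0 + 0 + (0 + 0))) ⊢ deadlocked
  u19 = (0 + 0) | (0 | (0 + 0 + (0 + 0))) ⊢ deadlocked
Reachable graph of Q (20 states):
  v0 = (a.d.(0 | 0) + c.a.(0 + 0)) | b.(b.b.0 | (0 + 0 + (0 + 0))) ⊢ --a--▸ v1, --b--▸ v2, --c--▸ v3
  v1 = d.(0 | 0) | b.(b.b.0 | (0 + 0 + (0 + 0))) ⊢ --b--▸ v4, --d--▸ v5
  v2 = (a.d.(0 | 0) + c.a.(0 + 0)) | (b.b.0 | (0 + 0 + (0 + 0))) ⊢ --a--▸ v4, --b--▸ v6, --c--▸ v7
  v3 = a.(0 + 0) | b.(b.b.0 | (0 + 0 + (0 + 0))) ⊢ --a--▸ v8, --b--▸ v7
  v4 = d.(0 | 0) | (b.b.0 | (0 + 0 + (0 + 0))) ⊢ --b--▸ v9, --d--▸ v10
  v5 = 0 | 0 | b.(b.b.0 | (0 + 0 + (0 + 0))) ⊢ --b--▸ v10
  v6 = (a.d.(0 | 0) + c.a.(0 + 0)) | (b.0 | (0 + 0 + (0 + 0))) ⊢ --a--▸ v9, --b--▸ v11, --c--▸ v12
  v7 = a.(0 + 0) | (b.b.0 | (0 + 0 + (0 + 0))) ⊢ --a--▸ v13, --b--▸ v12
  v8 = (0 + 0) | b.(b.b.0 | (0 + 0 + (0 + 0))) ⊢ --b--▸ v13
  v9 = d.(0 | 0) | (b.0 | (0 + 0 + (0 + 0))) ⊢ --b--▸ v14, --d--▸ v15
  v10 = 0 | 0 | (b.b.0 | (0 + 0 + (0 + 0))) ⊢ --b--▸ v15
  v11 = (a.d.(0 | 0) + c.a.(0 + 0)) | (0 | (0 + 0 + (0 + 0))) ⊢ --a--▸ v14, --c--▸ v16
  v12 = a.(0 + 0) | (b.0 | (0 + 0 + (0 + 0))) ⊢ --a--▸ v17, --b--▸ v16
  v13 = (0 + 0) | (b.b.0 | (0 + 0 + (0 + 0))) ⊢ --b--▸ v17
  v14 = d.(0 | 0) | (0 | (0 + 0 + (0 + 0))) ⊢ --d--▸ v18
  v15 = 0 | 0 | (b.0 | (0 + 0 + (0 + 0))) ⊢ --b--▸ v18
  v16 = a.(0 + 0) | (0 | (0 + 0 + (0 + 0))) ⊢ --a--▸ v19
  v17 = (0 + 0) | (b.0 | (0 + 0 + (0 + 0))) ⊢ --b--▸ v19
  v18 = 0 | 0 | (0 | (0 + 0 + (0 + 0))) ⊢ deadlocked
  v19 = (0 + 0) | (0 | (0 + 0 + (0 + 0))) ⊢ deadlocked
Partition-refinement fixed point:
  B0 = {u0, v0}
  B1 = {u3, v3}
  B2 = {u5, u8, v5, v8}
  B3 = {u10, u13, v10, v13}
  B4 = {u15, u17, v15, v17}
  B5 = {u18, u19, v18, v19}
  B6 = {u7, v7}
  B7 = {u12, v12}
  B8 = {u16, v16}
  B9 = {u2, v2}
  B10 = {u6, v6}
  B11 = {u11, v11}
  B12 = {u14, v14}
  B13 = {u9, v9}
  B14 = {u4, v4}
  B15 = {u1, v1}
u0 ∈ B0, v0 ∈ B0 → same block
Bisimilar ⇒ trace-equivalent.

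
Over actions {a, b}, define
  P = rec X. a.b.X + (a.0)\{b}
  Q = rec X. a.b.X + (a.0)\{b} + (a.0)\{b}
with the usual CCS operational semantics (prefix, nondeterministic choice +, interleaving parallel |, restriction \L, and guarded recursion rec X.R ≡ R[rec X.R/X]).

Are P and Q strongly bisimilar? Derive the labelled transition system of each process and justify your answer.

bisimilar

LTS(P): 3 reachable states
  u0 = rec X. a.b.X + (a.0)\{b} :: --a--▸ u1, --a--▸ u2
  u1 = 0\{b} :: ∅
  u2 = b.(rec X. a.b.X + (a.0)\{b}) :: --b--▸ u0
LTS(Q): 3 reachable states
  v0 = rec X. a.b.X + (a.0)\{b} + (a.0)\{b} :: --a--▸ v1, --a--▸ v2
  v1 = 0\{b} :: ∅
  v2 = b.(rec X. a.b.X + (a.0)\{b} + (a.0)\{b}) :: --b--▸ v0
Partition-refinement fixed point:
  B0 = {u0, v0}
  B1 = {u1, v1}
  B2 = {u2, v2}
u0 ∈ B0, v0 ∈ B0 → same block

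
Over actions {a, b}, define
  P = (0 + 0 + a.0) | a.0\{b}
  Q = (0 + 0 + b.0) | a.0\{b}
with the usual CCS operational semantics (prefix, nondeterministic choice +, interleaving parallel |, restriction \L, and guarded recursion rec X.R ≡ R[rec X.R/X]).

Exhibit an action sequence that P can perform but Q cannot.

aa

LTS(P): 4 reachable states
  p0 = (0 + 0 + a.0) | a.0\{b} has moves --a--▸ p1, --a--▸ p2
  p1 = (0 + 0 + a.0) | 0\{b} has moves --a--▸ p3
  p2 = 0 | a.0\{b} has moves --a--▸ p3
  p3 = 0 | 0\{b} has moves (no moves)
LTS(Q): 4 reachable states
  q0 = (0 + 0 + b.0) | a.0\{b} has moves --a--▸ q1, --b--▸ q2
  q1 = (0 + 0 + b.0) | 0\{b} has moves --b--▸ q3
  q2 = 0 | a.0\{b} has moves --a--▸ q3
  q3 = 0 | 0\{b} has moves (no moves)
Run σ = ⟨aa⟩ on P: start {p0}
  step 1 (a): {p1, p2}
  step 2 (a): {p3}
  P completes σ.
Run σ = ⟨aa⟩ on Q: start {q0}
  step 1 (a): {q1}
  step 2 (a): ∅  — Q cannot continue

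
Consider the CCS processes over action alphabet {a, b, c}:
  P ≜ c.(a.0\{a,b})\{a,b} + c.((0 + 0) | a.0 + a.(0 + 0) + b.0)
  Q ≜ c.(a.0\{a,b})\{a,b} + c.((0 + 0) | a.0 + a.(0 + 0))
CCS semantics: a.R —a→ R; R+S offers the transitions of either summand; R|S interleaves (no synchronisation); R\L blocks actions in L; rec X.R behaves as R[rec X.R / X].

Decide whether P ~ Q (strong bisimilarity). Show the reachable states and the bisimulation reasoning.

not bisimilar

Reachable graph of P (6 states):
  p0 = c.(a.0\{a,b})\{a,b} + c.((0 + 0) | a.0 + a.(0 + 0) + b.0) → --c--▸ p1, --c--▸ p2
  p1 = (0 + 0) | a.0 + a.(0 + 0) + b.0 → --a--▸ p3, --a--▸ p4, --b--▸ p5
  p2 = (a.0\{a,b})\{a,b} → stopped
  p3 = (0 + 0) | 0 → stopped
  p4 = 0 + 0 → stopped
  p5 = 0 → stopped
Reachable graph of Q (5 states):
  q0 = c.(a.0\{a,b})\{a,b} + c.((0 + 0) | a.0 + a.(0 + 0)) → --c--▸ q1, --c--▸ q2
  q1 = (0 + 0) | a.0 + a.(0 + 0) → --a--▸ q3, --a--▸ q4
  q2 = (a.0\{a,b})\{a,b} → stopped
  q3 = (0 + 0) | 0 → stopped
  q4 = 0 + 0 → stopped
Coarsest stable partition (strong bisimilarity classes):
  B0 = {p0}
  B1 = {p1}
  B2 = {p2, p3, p4, p5, q2, q3, q4}
  B3 = {q0}
  B4 = {q1}
p0 ∈ B0, q0 ∈ B3 → different blocks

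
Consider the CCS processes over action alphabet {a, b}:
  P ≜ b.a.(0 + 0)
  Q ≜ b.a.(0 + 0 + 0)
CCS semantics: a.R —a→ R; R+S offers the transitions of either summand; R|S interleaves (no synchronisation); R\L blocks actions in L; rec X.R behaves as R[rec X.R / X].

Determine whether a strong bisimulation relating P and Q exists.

YES

LTS(P): 3 reachable states
  u0 = b.a.(0 + 0) ⊢ —b→ u1
  u1 = a.(0 + 0) ⊢ —a→ u2
  u2 = 0 + 0 ⊢ deadlocked
LTS(Q): 3 reachable states
  v0 = b.a.(0 + 0 + 0) ⊢ —b→ v1
  v1 = a.(0 + 0 + 0) ⊢ —a→ v2
  v2 = 0 + 0 + 0 ⊢ deadlocked
Partition-refinement fixed point:
  B0 = {u0, v0}
  B1 = {u1, v1}
  B2 = {u2, v2}
u0 ∈ B0, v0 ∈ B0 → same block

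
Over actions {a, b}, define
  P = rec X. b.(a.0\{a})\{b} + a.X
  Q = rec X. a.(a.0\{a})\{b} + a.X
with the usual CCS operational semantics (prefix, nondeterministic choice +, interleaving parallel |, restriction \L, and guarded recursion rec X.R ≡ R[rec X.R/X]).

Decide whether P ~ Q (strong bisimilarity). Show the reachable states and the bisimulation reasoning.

P ≁ Q

P's transition system — 3 states:
  s0 = rec X. b.(a.0\{a})\{b} + a.X | —a→ s0, —b→ s1
  s1 = (a.0\{a})\{b} | —a→ s2
  s2 = 0\{a}\{b} | stopped
Q's transition system — 3 states:
  t0 = rec X. a.(a.0\{a})\{b} + a.X | —a→ t0, —a→ t1
  t1 = (a.0\{a})\{b} | —a→ t2
  t2 = 0\{a}\{b} | stopped
Coarsest stable partition (strong bisimilarity classes):
  B0 = {s0}
  B1 = {s1, t1}
  B2 = {s2, t2}
  B3 = {t0}
s0 ∈ B0, t0 ∈ B3 → different blocks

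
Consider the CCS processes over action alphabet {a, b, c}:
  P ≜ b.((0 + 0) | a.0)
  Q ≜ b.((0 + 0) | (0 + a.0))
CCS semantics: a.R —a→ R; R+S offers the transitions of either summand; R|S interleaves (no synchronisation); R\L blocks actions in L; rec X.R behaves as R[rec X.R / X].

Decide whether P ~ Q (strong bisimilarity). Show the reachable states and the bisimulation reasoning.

bisimilar

P's transition system — 3 states:
  s0 = b.((0 + 0) | a.0) :: =b=> s1
  s1 = (0 + 0) | a.0 :: =a=> s2
  s2 = (0 + 0) | 0 :: deadlocked
Q's transition system — 3 states:
  t0 = b.((0 + 0) | (0 + a.0)) :: =b=> t1
  t1 = (0 + 0) | (0 + a.0) :: =a=> t2
  t2 = (0 + 0) | 0 :: deadlocked
Coarsest stable partition (strong bisimilarity classes):
  B0 = {s0, t0}
  B1 = {s1, t1}
  B2 = {s2, t2}
s0 ∈ B0, t0 ∈ B0 → same block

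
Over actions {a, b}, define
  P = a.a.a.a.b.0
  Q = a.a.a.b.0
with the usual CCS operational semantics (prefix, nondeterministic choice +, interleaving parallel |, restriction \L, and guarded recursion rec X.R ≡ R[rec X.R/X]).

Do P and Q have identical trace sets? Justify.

NO — witness ⟨aaaa⟩

P's transition system — 6 states:
  m0 = a.a.a.a.b.0 has moves —a→ m1
  m1 = a.a.a.b.0 has moves —a→ m2
  m2 = a.a.b.0 has moves —a→ m3
  m3 = a.b.0 has moves —a→ m4
  m4 = b.0 has moves —b→ m5
  m5 = 0 has moves (no moves)
Q's transition system — 5 states:
  n0 = a.a.a.b.0 has moves —a→ n1
  n1 = a.a.b.0 has moves —a→ n2
  n2 = a.b.0 has moves —a→ n3
  n3 = b.0 has moves —b→ n4
  n4 = 0 has moves (no moves)
Trace ⟨aaaa⟩ through P, begin at {m0}:
  step 1 (a): {m1}
  step 2 (a): {m2}
  step 3 (a): {m3}
  step 4 (a): {m4}
  ✓ P
Trace ⟨aaaa⟩ through Q, begin at {n0}:
  step 1 (a): {n1}
  step 2 (a): {n2}
  step 3 (a): {n3}
  step 4 (a): ∅  — Q cannot continue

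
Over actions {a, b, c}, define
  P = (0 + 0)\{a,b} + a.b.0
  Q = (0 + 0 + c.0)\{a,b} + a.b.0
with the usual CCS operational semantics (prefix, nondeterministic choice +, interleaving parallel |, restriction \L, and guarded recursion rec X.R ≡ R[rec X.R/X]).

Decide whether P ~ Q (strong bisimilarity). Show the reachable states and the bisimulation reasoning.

P ≁ Q

Reachable graph of P (3 states):
  m0 = (0 + 0)\{a,b} + a.b.0 has moves =a=> m1
  m1 = b.0 has moves =b=> m2
  m2 = 0 has moves stopped
Reachable graph of Q (4 states):
  n0 = (0 + 0 + c.0)\{a,b} + a.b.0 has moves =a=> n1, =c=> n2
  n1 = b.0 has moves =b=> n3
  n2 = 0\{a,b} has moves stopped
  n3 = 0 has moves stopped
Bisimilarity quotient blocks:
  B0 = {m0}
  B1 = {m1, n1}
  B2 = {m2, n2, n3}
  B3 = {n0}
m0 ∈ B0, n0 ∈ B3 → different blocks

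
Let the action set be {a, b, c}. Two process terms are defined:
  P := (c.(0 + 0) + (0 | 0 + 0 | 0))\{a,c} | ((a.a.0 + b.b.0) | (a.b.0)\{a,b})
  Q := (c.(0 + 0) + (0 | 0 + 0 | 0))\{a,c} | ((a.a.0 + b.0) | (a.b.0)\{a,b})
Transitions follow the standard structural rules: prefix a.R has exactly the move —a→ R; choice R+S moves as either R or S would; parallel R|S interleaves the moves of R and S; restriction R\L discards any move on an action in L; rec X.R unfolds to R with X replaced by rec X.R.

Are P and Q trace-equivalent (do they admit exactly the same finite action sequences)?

trace-distinct — witness ⟨bb⟩

P's transition system — 4 states:
  u0 = (c.(0 + 0) + (0 | 0 + 0 | 0))\{a,c} | ((a.a.0 + b.b.0) | (a.b.0)\{a,b}) :: -a-> u1, -b-> u2
  u1 = (c.(0 + 0) + (0 | 0 + 0 | 0))\{a,c} | (a.0 | (a.b.0)\{a,b}) :: -a-> u3
  u2 = (c.(0 + 0) + (0 | 0 + 0 | 0))\{a,c} | (b.0 | (a.b.0)\{a,b}) :: -b-> u3
  u3 = (c.(0 + 0) + (0 | 0 + 0 | 0))\{a,c} | (0 | (a.b.0)\{a,b}) :: ∅
Q's transition system — 3 states:
  v0 = (c.(0 + 0) + (0 | 0 + 0 | 0))\{a,c} | ((a.a.0 + b.0) | (a.b.0)\{a,b}) :: -a-> v1, -b-> v2
  v1 = (c.(0 + 0) + (0 | 0 + 0 | 0))\{a,c} | (a.0 | (a.b.0)\{a,b}) :: -a-> v2
  v2 = (c.(0 + 0) + (0 | 0 + 0 | 0))\{a,c} | (0 | (a.b.0)\{a,b}) :: ∅
Run σ = ⟨bb⟩ on P: start {u0}
  step 1 (b): {u2}
  step 2 (b): {u3}
  — P admits the full trace.
Run σ = ⟨bb⟩ on Q: start {v0}
  step 1 (b): {v2}
  step 2 (b): no successor for Q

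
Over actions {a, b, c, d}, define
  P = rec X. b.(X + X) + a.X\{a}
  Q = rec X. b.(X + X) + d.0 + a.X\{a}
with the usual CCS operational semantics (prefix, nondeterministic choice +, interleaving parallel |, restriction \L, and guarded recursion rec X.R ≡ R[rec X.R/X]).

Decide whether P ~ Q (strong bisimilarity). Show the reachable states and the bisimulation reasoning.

Reachable graph of P (4 states):
  u0 = rec X. b.(X + X) + a.X\{a} ⊢ --a--▸ u1, --b--▸ u2
  u1 = (rec X. b.(X + X) + a.X\{a})\{a} ⊢ --b--▸ u3
  u2 = (rec X. b.(X + X) + a.X\{a}) + (rec X. b.(X + X) + a.X\{a}) ⊢ --a--▸ u1, --b--▸ u2
  u3 = ((rec X. b.(X + X) + a.X\{a}) + (rec X. b.(X + X) + a.X\{a}))\{a} ⊢ --b--▸ u3
Reachable graph of Q (6 states):
  v0 = rec X. b.(X + X) + d.0 + a.X\{a} ⊢ --a--▸ v1, --b--▸ v2, --d--▸ v3
  v1 = (rec X. b.(X + X) + d.0 + a.X\{a})\{a} ⊢ --b--▸ v4, --d--▸ v5
  v2 = (rec X. b.(X + X) + d.0 + a.X\{a}) + (rec X. b.(X + X) + d.0 + a.X\{a}) ⊢ --a--▸ v1, --b--▸ v2, --d--▸ v3
  v3 = 0 ⊢ ∅
  v4 = ((rec X. b.(X + X) + d.0 + a.X\{a}) + (rec X. b.(X + X) + d.0 + a.X\{a}))\{a} ⊢ --b--▸ v4, --d--▸ v5
  v5 = 0\{a} ⊢ ∅
Partition-refinement fixed point:
  B0 = {u0, u2}
  B1 = {u1, u3}
  B2 = {v0, v2}
  B3 = {v3, v5}
  B4 = {v1, v4}
u0 ∈ B0, v0 ∈ B2 → different blocks

NO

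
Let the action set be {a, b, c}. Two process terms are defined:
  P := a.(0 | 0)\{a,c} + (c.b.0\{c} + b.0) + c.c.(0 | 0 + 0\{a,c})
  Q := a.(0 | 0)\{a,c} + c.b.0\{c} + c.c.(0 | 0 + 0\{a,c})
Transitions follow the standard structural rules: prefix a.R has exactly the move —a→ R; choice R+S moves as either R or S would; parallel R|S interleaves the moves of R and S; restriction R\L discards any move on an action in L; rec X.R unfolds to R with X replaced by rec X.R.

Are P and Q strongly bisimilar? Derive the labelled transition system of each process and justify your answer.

Reachable graph of P (7 states):
  m0 = a.(0 | 0)\{a,c} + (c.b.0\{c} + b.0) + c.c.(0 | 0 + 0\{a,c}) ⊢ ··a··> m1, ··b··> m2, ··c··> m3, ··c··> m4
  m1 = (0 | 0)\{a,c} ⊢ (no moves)
  m2 = 0 ⊢ (no moves)
  m3 = b.0\{c} ⊢ ··b··> m5
  m4 = c.(0 | 0 + 0\{a,c}) ⊢ ··c··> m6
  m5 = 0\{c} ⊢ (no moves)
  m6 = 0 | 0 + 0\{a,c} ⊢ (no moves)
Reachable graph of Q (6 states):
  n0 = a.(0 | 0)\{a,c} + c.b.0\{c} + c.c.(0 | 0 + 0\{a,c}) ⊢ ··a··> n1, ··c··> n2, ··c··> n3
  n1 = (0 | 0)\{a,c} ⊢ (no moves)
  n2 = b.0\{c} ⊢ ··b··> n4
  n3 = c.(0 | 0 + 0\{a,c}) ⊢ ··c··> n5
  n4 = 0\{c} ⊢ (no moves)
  n5 = 0 | 0 + 0\{a,c} ⊢ (no moves)
Coarsest stable partition (strong bisimilarity classes):
  B0 = {m0}
  B1 = {m3, n2}
  B2 = {m1, m2, m5, m6, n1, n4, n5}
  B3 = {m4, n3}
  B4 = {n0}
m0 ∈ B0, n0 ∈ B4 → different blocks

not bisimilar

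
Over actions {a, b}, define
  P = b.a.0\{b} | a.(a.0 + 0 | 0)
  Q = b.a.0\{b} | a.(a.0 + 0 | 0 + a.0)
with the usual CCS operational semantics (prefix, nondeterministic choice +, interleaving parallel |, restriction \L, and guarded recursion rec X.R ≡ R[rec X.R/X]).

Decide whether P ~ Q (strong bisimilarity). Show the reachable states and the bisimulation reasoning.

P's transition system — 9 states:
  p0 = b.a.0\{b} | a.(a.0 + 0 | 0) :: --a--▸ p1, --b--▸ p2
  p1 = b.a.0\{b} | (a.0 + 0 | 0) :: --a--▸ p3, --b--▸ p4
  p2 = a.0\{b} | a.(a.0 + 0 | 0) :: --a--▸ p4, --a--▸ p5
  p3 = b.a.0\{b} | 0 :: --b--▸ p6
  p4 = a.0\{b} | (a.0 + 0 | 0) :: --a--▸ p6, --a--▸ p7
  p5 = 0\{b} | a.(a.0 + 0 | 0) :: --a--▸ p7
  p6 = a.0\{b} | 0 :: --a--▸ p8
  p7 = 0\{b} | (a.0 + 0 | 0) :: --a--▸ p8
  p8 = 0\{b} | 0 :: ∅
Q's transition system — 9 states:
  q0 = b.a.0\{b} | a.(a.0 + 0 | 0 + a.0) :: --a--▸ q1, --b--▸ q2
  q1 = b.a.0\{b} | (a.0 + 0 | 0 + a.0) :: --a--▸ q3, --b--▸ q4
  q2 = a.0\{b} | a.(a.0 + 0 | 0 + a.0) :: --a--▸ q4, --a--▸ q5
  q3 = b.a.0\{b} | 0 :: --b--▸ q6
  q4 = a.0\{b} | (a.0 + 0 | 0 + a.0) :: --a--▸ q6, --a--▸ q7
  q5 = 0\{b} | a.(a.0 + 0 | 0 + a.0) :: --a--▸ q7
  q6 = a.0\{b} | 0 :: --a--▸ q8
  q7 = 0\{b} | (a.0 + 0 | 0 + a.0) :: --a--▸ q8
  q8 = 0\{b} | 0 :: ∅
Coarsest stable partition (strong bisimilarity classes):
  B0 = {p0, q0}
  B1 = {p2, q2}
  B2 = {p4, p5, q4, q5}
  B3 = {p6, p7, q6, q7}
  B4 = {p8, q8}
  B5 = {p1, q1}
  B6 = {p3, q3}
p0 ∈ B0, q0 ∈ B0 → same block

P ~ Q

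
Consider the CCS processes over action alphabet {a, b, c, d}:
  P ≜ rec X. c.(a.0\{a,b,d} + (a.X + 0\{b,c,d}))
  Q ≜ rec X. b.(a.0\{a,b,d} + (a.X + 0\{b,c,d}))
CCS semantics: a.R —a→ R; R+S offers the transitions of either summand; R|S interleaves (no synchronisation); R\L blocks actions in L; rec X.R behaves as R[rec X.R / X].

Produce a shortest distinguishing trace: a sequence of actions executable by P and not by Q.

Reachable graph of P (3 states):
  p0 = rec X. c.(a.0\{a,b,d} + (a.X + 0\{b,c,d})) :: =c=> p1
  p1 = a.0\{a,b,d} + (a.(rec X. c.(a.0\{a,b,d} + (a.X + 0\{b,c,d}))) + 0\{b,c,d}) :: =a=> p0, =a=> p2
  p2 = 0\{a,b,d} :: stopped
Reachable graph of Q (3 states):
  q0 = rec X. b.(a.0\{a,b,d} + (a.X + 0\{b,c,d})) :: =b=> q1
  q1 = a.0\{a,b,d} + (a.(rec X. b.(a.0\{a,b,d} + (a.X + 0\{b,c,d}))) + 0\{b,c,d}) :: =a=> q0, =a=> q2
  q2 = 0\{a,b,d} :: stopped
Run σ = ⟨c⟩ on P: start {p0}
  after c @ step 1: {p1}
  — P admits the full trace.
Run σ = ⟨c⟩ on Q: start {q0}
  after c @ step 1: no successor for Q

c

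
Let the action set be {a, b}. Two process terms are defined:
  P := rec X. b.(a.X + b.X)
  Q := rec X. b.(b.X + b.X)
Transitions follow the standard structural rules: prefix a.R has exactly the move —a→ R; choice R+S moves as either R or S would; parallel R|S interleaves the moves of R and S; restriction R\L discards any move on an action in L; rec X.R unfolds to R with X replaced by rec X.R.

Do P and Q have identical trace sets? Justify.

traces(P) ≠ traces(Q) — witness ⟨ba⟩

LTS(P): 2 reachable states
  u0 = rec X. b.(a.X + b.X) | =b=> u1
  u1 = a.(rec X. b.(a.X + b.X)) + b.(rec X. b.(a.X + b.X)) | =a=> u0, =b=> u0
LTS(Q): 2 reachable states
  v0 = rec X. b.(b.X + b.X) | =b=> v1
  v1 = b.(rec X. b.(b.X + b.X)) + b.(rec X. b.(b.X + b.X)) | =b=> v0
Trace ⟨ba⟩ through P, begin at {u0}:
  after b @ step 1: {u1}
  after a @ step 2: {u0}
  ✓ P
Trace ⟨ba⟩ through Q, begin at {v0}:
  after b @ step 1: {v1}
  after a @ step 2: ∅ (Q stuck)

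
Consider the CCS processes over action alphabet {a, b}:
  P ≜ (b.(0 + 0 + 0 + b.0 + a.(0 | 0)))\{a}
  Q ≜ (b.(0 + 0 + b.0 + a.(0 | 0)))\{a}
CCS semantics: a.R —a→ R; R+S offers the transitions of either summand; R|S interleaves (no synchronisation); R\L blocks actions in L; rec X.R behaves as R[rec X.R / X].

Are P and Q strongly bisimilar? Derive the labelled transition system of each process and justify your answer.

Reachable graph of P (3 states):
  s0 = (b.(0 + 0 + 0 + b.0 + a.(0 | 0)))\{a} :: ··b··> s1
  s1 = (0 + 0 + 0 + b.0 + a.(0 | 0))\{a} :: ··b··> s2
  s2 = 0\{a} :: deadlocked
Reachable graph of Q (3 states):
  t0 = (b.(0 + 0 + b.0 + a.(0 | 0)))\{a} :: ··b··> t1
  t1 = (0 + 0 + b.0 + a.(0 | 0))\{a} :: ··b··> t2
  t2 = 0\{a} :: deadlocked
Partition-refinement fixed point:
  B0 = {s0, t0}
  B1 = {s1, t1}
  B2 = {s2, t2}
s0 ∈ B0, t0 ∈ B0 → same block

bisimilar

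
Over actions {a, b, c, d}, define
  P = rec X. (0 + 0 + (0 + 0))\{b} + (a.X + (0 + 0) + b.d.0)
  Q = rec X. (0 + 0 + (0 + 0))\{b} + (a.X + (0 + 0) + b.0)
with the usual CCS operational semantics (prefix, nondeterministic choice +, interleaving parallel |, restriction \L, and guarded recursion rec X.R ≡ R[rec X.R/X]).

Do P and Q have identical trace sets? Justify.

Reachable graph of P (3 states):
  m0 = rec X. (0 + 0 + (0 + 0))\{b} + (a.X + (0 + 0) + b.d.0) :: =a=> m0, =b=> m1
  m1 = d.0 :: =d=> m2
  m2 = 0 :: ·
Reachable graph of Q (2 states):
  n0 = rec X. (0 + 0 + (0 + 0))\{b} + (a.X + (0 + 0) + b.0) :: =a=> n0, =b=> n1
  n1 = 0 :: ·
Trace ⟨bd⟩ through P, begin at {m0}:
  step 1 (b): {m1}
  step 2 (d): {m2}
  — P admits the full trace.
Trace ⟨bd⟩ through Q, begin at {n0}:
  step 1 (b): {n1}
  step 2 (d): ∅  — Q cannot continue

traces(P) ≠ traces(Q) — witness ⟨bd⟩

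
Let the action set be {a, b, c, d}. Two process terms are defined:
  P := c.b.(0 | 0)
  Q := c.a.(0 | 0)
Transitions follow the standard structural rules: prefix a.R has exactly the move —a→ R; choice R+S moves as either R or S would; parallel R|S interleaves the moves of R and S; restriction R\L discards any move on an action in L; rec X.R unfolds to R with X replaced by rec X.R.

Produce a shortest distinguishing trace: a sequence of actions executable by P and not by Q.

cb

P's transition system — 3 states:
  u0 = c.b.(0 | 0) :: --c--▸ u1
  u1 = b.(0 | 0) :: --b--▸ u2
  u2 = 0 | 0 :: (no moves)
Q's transition system — 3 states:
  v0 = c.a.(0 | 0) :: --c--▸ v1
  v1 = a.(0 | 0) :: --a--▸ v2
  v2 = 0 | 0 :: (no moves)
Trace ⟨cb⟩ through P, begin at {u0}:
  after c @ step 1: {u1}
  after b @ step 2: {u2}
  P completes σ.
Trace ⟨cb⟩ through Q, begin at {v0}:
  after c @ step 1: {v1}
  after b @ step 2: ∅ (Q stuck)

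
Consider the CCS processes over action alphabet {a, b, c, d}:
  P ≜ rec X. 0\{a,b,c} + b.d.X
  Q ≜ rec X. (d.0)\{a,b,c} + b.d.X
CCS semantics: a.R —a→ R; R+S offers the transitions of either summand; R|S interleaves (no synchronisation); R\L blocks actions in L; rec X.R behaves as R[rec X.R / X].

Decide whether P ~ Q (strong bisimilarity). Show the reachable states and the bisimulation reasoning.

NO

LTS(P): 2 reachable states
  p0 = rec X. 0\{a,b,c} + b.d.X → -b-> p1
  p1 = d.(rec X. 0\{a,b,c} + b.d.X) → -d-> p0
LTS(Q): 3 reachable states
  q0 = rec X. (d.0)\{a,b,c} + b.d.X → -b-> q1, -d-> q2
  q1 = d.(rec X. (d.0)\{a,b,c} + b.d.X) → -d-> q0
  q2 = 0\{a,b,c} → (no moves)
Bisimilarity quotient blocks:
  B0 = {p0}
  B1 = {p1}
  B2 = {q0}
  B3 = {q1}
  B4 = {q2}
p0 ∈ B0, q0 ∈ B2 → different blocks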